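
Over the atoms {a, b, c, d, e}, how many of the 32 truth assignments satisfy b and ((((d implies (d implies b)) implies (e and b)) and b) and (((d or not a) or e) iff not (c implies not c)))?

4

Initial set: {(b and ((((d implies (d implies b)) implies (e and b)) and b) and (((d or not a) or e) iff not (c implies not c))))}.
(b and ((((d implies (d implies b)) implies (e and b)) and b) and (((d or not a) or e) iff not (c implies not c)))): α-rule — add b, ((((d implies (d implies b)) implies (e and b)) and b) and (((d or not a) or e) iff not (c implies not c))).
((((d implies (d implies b)) implies (e and b)) and b) and (((d or not a) or e) iff not (c implies not c))): α-rule — add (((d implies (d implies b)) implies (e and b)) and b), (((d or not a) or e) iff not (c implies not c)).
(((d implies (d implies b)) implies (e and b)) and b): α-rule — add ((d implies (d implies b)) implies (e and b)), b.
(((d or not a) or e) iff not (c implies not c)): β-rule — branch into ((d or not a) or e), not (c implies not c)  //  not ((d or not a) or e), not not (c implies not c).
  branch 1 (add ((d or not a) or e), not (c implies not c)):
    not (c implies not c): α-rule — add c, not not c.
    ((d implies (d implies b)) implies (e and b)): β-rule — branch into not (d implies (d implies b))  //  (e and b).
      branch 1.1 (add not (d implies (d implies b))):
        not (d implies (d implies b)): α-rule — add d, not (d implies b).
        not (d implies b): α-rule — add d, not b.
        × closes — contains both b and not b.
      branch 1.2 (add (e and b)):
        (e and b): α-rule — add e, b.
        ((d or not a) or e): β-rule — branch into (d or not a)  //  e.
          branch 1.2.1 (add (d or not a)):
            (d or not a): β-rule — branch into d  //  not a.
              branch 1.2.1.1 (add d):
                ○ open, literals {b=1, c=1, d=1, e=1}.
              branch 1.2.1.2 (add not a):
                ○ open, literals {a=0, b=1, c=1, e=1}.
          branch 1.2.2 (add e):
            ○ open, literals {b=1, c=1, e=1}.
  branch 2 (add not ((d or not a) or e), not not (c implies not c)):
    not ((d or not a) or e): α-rule — add not (d or not a), not e.
    not (d or not a): α-rule — add not d, not not a.
    ((d implies (d implies b)) implies (e and b)): β-rule — branch into not (d implies (d implies b))  //  (e and b).
      branch 2.1 (add not (d implies (d implies b))):
        not (d implies (d implies b)): α-rule — add d, not (d implies b).
        × closes — contains both d and not d.
      branch 2.2 (add (e and b)):
        (e and b): α-rule — add e, b.
        × closes — contains both e and not e.
3 branches closed, 3 open.
Each open branch fixes some atoms; the unmentioned ones are free. Counting distinct full assignments: branch {b=1, c=1, d=1, e=1} (a) contributes 2 new; branch {a=0, b=1, c=1, e=1} (d) contributes 1 new; branch {b=1, c=1, e=1} (a, d) contributes 1 new. Total: 4.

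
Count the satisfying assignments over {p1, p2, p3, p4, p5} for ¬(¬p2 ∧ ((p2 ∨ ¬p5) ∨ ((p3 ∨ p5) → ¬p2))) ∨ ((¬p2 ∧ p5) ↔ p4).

Initial set: {(¬(¬p2 ∧ ((p2 ∨ ¬p5) ∨ ((p3 ∨ p5) → ¬p2))) ∨ ((¬p2 ∧ p5) ↔ p4))}.
(¬(¬p2 ∧ ((p2 ∨ ¬p5) ∨ ((p3 ∨ p5) → ¬p2))) ∨ ((¬p2 ∧ p5) ↔ p4)): β-rule — branch into ¬(¬p2 ∧ ((p2 ∨ ¬p5) ∨ ((p3 ∨ p5) → ¬p2)))  //  ((¬p2 ∧ p5) ↔ p4).
  branch 1 (add ¬(¬p2 ∧ ((p2 ∨ ¬p5) ∨ ((p3 ∨ p5) → ¬p2)))):
    ¬(¬p2 ∧ ((p2 ∨ ¬p5) ∨ ((p3 ∨ p5) → ¬p2))): β-rule — branch into ¬¬p2  //  ¬((p2 ∨ ¬p5) ∨ ((p3 ∨ p5) → ¬p2)).
      branch 1.1 (add ¬¬p2):
        ○ open, literals {p2=true}.
      branch 1.2 (add ¬((p2 ∨ ¬p5) ∨ ((p3 ∨ p5) → ¬p2))):
        ¬((p2 ∨ ¬p5) ∨ ((p3 ∨ p5) → ¬p2)): α-rule — add ¬(p2 ∨ ¬p5), ¬((p3 ∨ p5) → ¬p2).
        ¬(p2 ∨ ¬p5): α-rule — add ¬p2, ¬¬p5.
        ¬((p3 ∨ p5) → ¬p2): α-rule — add (p3 ∨ p5), ¬¬p2.
        × closes — contains both p2 and ¬p2.
  branch 2 (add ((¬p2 ∧ p5) ↔ p4)):
    ((¬p2 ∧ p5) ↔ p4): β-rule — branch into (¬p2 ∧ p5), p4  //  ¬(¬p2 ∧ p5), ¬p4.
      branch 2.1 (add (¬p2 ∧ p5), p4):
        (¬p2 ∧ p5): α-rule — add ¬p2, p5.
        ○ open, literals {p2=false, p4=true, p5=true}.
      branch 2.2 (add ¬(¬p2 ∧ p5), ¬p4):
        ¬(¬p2 ∧ p5): β-rule — branch into ¬¬p2  //  ¬p5.
          branch 2.2.1 (add ¬¬p2):
            ○ open, literals {p2=true, p4=false}.
          branch 2.2.2 (add ¬p5):
            ○ open, literals {p4=false, p5=false}.
1 branch closed, 4 open.
Each open branch fixes some atoms; the unmentioned ones are free. Counting distinct full assignments: branch {p2=true} (p1, p3, p4, p5) contributes 16 new; branch {p2=false, p4=true, p5=true} (p1, p3) contributes 4 new; branch {p2=true, p4=false} (p1, p3, p5) contributes 0 new; branch {p4=false, p5=false} (p1, p2, p3) contributes 4 new. Total: 24.

24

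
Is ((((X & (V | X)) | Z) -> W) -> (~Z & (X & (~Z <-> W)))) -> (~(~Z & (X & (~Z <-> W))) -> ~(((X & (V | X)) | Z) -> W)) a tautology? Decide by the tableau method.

Valid

Assume the negation and expand:
Initial set: {~(((((X & (V | X)) | Z) -> W) -> (~Z & (X & (~Z <-> W)))) -> (~(~Z & (X & (~Z <-> W))) -> ~(((X & (V | X)) | Z) -> W)))}.
~(((((X & (V | X)) | Z) -> W) -> (~Z & (X & (~Z <-> W)))) -> (~(~Z & (X & (~Z <-> W))) -> ~(((X & (V | X)) | Z) -> W))): α-rule — add ((((X & (V | X)) | Z) -> W) -> (~Z & (X & (~Z <-> W)))), ~(~(~Z & (X & (~Z <-> W))) -> ~(((X & (V | X)) | Z) -> W)).
~(~(~Z & (X & (~Z <-> W))) -> ~(((X & (V | X)) | Z) -> W)): α-rule — add ~(~Z & (X & (~Z <-> W))), ~~(((X & (V | X)) | Z) -> W).
((((X & (V | X)) | Z) -> W) -> (~Z & (X & (~Z <-> W)))): β-rule — branch into ~(((X & (V | X)) | Z) -> W)  //  (~Z & (X & (~Z <-> W))).
  branch 1 (add ~(((X & (V | X)) | Z) -> W)):
    ~(((X & (V | X)) | Z) -> W): α-rule — add ((X & (V | X)) | Z), ~W.
    ~(~Z & (X & (~Z <-> W))): β-rule — branch into ~~Z  //  ~(X & (~Z <-> W)).
      branch 1.1 (add ~~Z):
        ~~(((X & (V | X)) | Z) -> W): β-rule — branch into ~((X & (V | X)) | Z)  //  W.
          branch 1.1.1 (add ~((X & (V | X)) | Z)):
            ~((X & (V | X)) | Z): α-rule — add ~(X & (V | X)), ~Z.
            × closes — contains both Z and ~Z.
          branch 1.1.2 (add W):
            × closes — contains both W and ~W.
      branch 1.2 (add ~(X & (~Z <-> W))):
        ~~(((X & (V | X)) | Z) -> W): β-rule — branch into ~((X & (V | X)) | Z)  //  W.
          branch 1.2.1 (add ~((X & (V | X)) | Z)):
            ~((X & (V | X)) | Z): α-rule — add ~(X & (V | X)), ~Z.
            ((X & (V | X)) | Z): β-rule — branch into (X & (V | X))  //  Z.
              branch 1.2.1.1 (add (X & (V | X))):
                (X & (V | X)): α-rule — add X, (V | X).
                ~(X & (~Z <-> W)): β-rule — branch into ~X  //  ~(~Z <-> W).
                  branch 1.2.1.1.1 (add ~X):
                    × closes — contains both X and ~X.
                  branch 1.2.1.1.2 (add ~(~Z <-> W)):
                    ~(X & (V | X)): β-rule — branch into ~X  //  ~(V | X).
                      branch 1.2.1.1.2.1 (add ~X):
                        × closes — contains both X and ~X.
                      branch 1.2.1.1.2.2 (add ~(V | X)):
                        ~(V | X): α-rule — add ~V, ~X.
                        × closes — contains both X and ~X.
              branch 1.2.1.2 (add Z):
                × closes — contains both Z and ~Z.
          branch 1.2.2 (add W):
            × closes — contains both W and ~W.
  branch 2 (add (~Z & (X & (~Z <-> W)))):
    (~Z & (X & (~Z <-> W))): α-rule — add ~Z, (X & (~Z <-> W)).
    (X & (~Z <-> W)): α-rule — add X, (~Z <-> W).
    ~(~Z & (X & (~Z <-> W))): β-rule — branch into ~~Z  //  ~(X & (~Z <-> W)).
      branch 2.1 (add ~~Z):
        × closes — contains both Z and ~Z.
      branch 2.2 (add ~(X & (~Z <-> W))):
        ~~(((X & (V | X)) | Z) -> W): β-rule — branch into ~((X & (V | X)) | Z)  //  W.
          branch 2.2.1 (add ~((X & (V | X)) | Z)):
            ~((X & (V | X)) | Z): α-rule — add ~(X & (V | X)), ~Z.
            (~Z <-> W): β-rule — branch into ~Z, W  //  ~~Z, ~W.
              branch 2.2.1.1 (add ~Z, W):
                ~(X & (~Z <-> W)): β-rule — branch into ~X  //  ~(~Z <-> W).
                  branch 2.2.1.1.1 (add ~X):
                    × closes — contains both X and ~X.
                  branch 2.2.1.1.2 (add ~(~Z <-> W)):
                    ~(X & (V | X)): β-rule — branch into ~X  //  ~(V | X).
                      branch 2.2.1.1.2.1 (add ~X):
                        × closes — contains both X and ~X.
                      branch 2.2.1.1.2.2 (add ~(V | X)):
                        ~(V | X): α-rule — add ~V, ~X.
                        × closes — contains both X and ~X.
              branch 2.2.1.2 (add ~~Z, ~W):
                × closes — contains both Z and ~Z.
          branch 2.2.2 (add W):
            (~Z <-> W): β-rule — branch into ~Z, W  //  ~~Z, ~W.
              branch 2.2.2.1 (add ~Z, W):
                ~(X & (~Z <-> W)): β-rule — branch into ~X  //  ~(~Z <-> W).
                  branch 2.2.2.1.1 (add ~X):
                    × closes — contains both X and ~X.
                  branch 2.2.2.1.2 (add ~(~Z <-> W)):
                    ~(~Z <-> W): β-rule — branch into ~Z, ~W  //  ~~Z, W.
                      branch 2.2.2.1.2.1 (add ~Z, ~W):
                        × closes — contains both W and ~W.
                      branch 2.2.2.1.2.2 (add ~~Z, W):
                        × closes — contains both Z and ~Z.
              branch 2.2.2.2 (add ~~Z, ~W):
                × closes — contains both Z and ~Z.
All 16 branches close.
Every branch closed, so the negation is unsatisfiable and the formula is valid.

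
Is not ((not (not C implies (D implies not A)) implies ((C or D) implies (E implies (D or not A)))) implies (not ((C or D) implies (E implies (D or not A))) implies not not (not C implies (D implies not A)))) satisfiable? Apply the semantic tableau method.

Unsatisfiable

Initial set: {not ((not (not C implies (D implies not A)) implies ((C or D) implies (E implies (D or not A)))) implies (not ((C or D) implies (E implies (D or not A))) implies not not (not C implies (D implies not A))))}.
not ((not (not C implies (D implies not A)) implies ((C or D) implies (E implies (D or not A)))) implies (not ((C or D) implies (E implies (D or not A))) implies not not (not C implies (D implies not A)))): α-rule — add (not (not C implies (D implies not A)) implies ((C or D) implies (E implies (D or not A)))), not (not ((C or D) implies (E implies (D or not A))) implies not not (not C implies (D implies not A))).
not (not ((C or D) implies (E implies (D or not A))) implies not not (not C implies (D implies not A))): α-rule — add not ((C or D) implies (E implies (D or not A))), not not not (not C implies (D implies not A)).
not ((C or D) implies (E implies (D or not A))): α-rule — add (C or D), not (E implies (D or not A)).
not not not (not C implies (D implies not A)): drop double negation, giving not (not C implies (D implies not A)).
not (E implies (D or not A)): α-rule — add E, not (D or not A).
not (not C implies (D implies not A)): α-rule — add not C, not (D implies not A).
not (D or not A): α-rule — add not D, not not A.
not (D implies not A): α-rule — add D, not not A.
× closes — contains both D and not D.
All 1 branch closes.
Every branch closed; the formula is unsatisfiable.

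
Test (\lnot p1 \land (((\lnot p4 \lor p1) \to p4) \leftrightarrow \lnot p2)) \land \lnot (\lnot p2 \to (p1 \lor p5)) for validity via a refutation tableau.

Assume the negation and expand:
Initial set: {F ((\lnot p1 \land (((\lnot p4 \lor p1) \to p4) \leftrightarrow \lnot p2)) \land \lnot (\lnot p2 \to (p1 \lor p5)))}.
F ((\lnot p1 \land (((\lnot p4 \lor p1) \to p4) \leftrightarrow \lnot p2)) \land \lnot (\lnot p2 \to (p1 \lor p5))): β-rule — branch into F (\lnot p1 \land (((\lnot p4 \lor p1) \to p4) \leftrightarrow \lnot p2))  //  F \lnot (\lnot p2 \to (p1 \lor p5)).
  branch 1 (add F (\lnot p1 \land (((\lnot p4 \lor p1) \to p4) \leftrightarrow \lnot p2))):
    F (\lnot p1 \land (((\lnot p4 \lor p1) \to p4) \leftrightarrow \lnot p2)): β-rule — branch into F \lnot p1  //  F (((\lnot p4 \lor p1) \to p4) \leftrightarrow \lnot p2).
      branch 1.1 (add F \lnot p1):
        ○ open, literals {p1=1}.
      branch 1.2 (add F (((\lnot p4 \lor p1) \to p4) \leftrightarrow \lnot p2)):
        F (((\lnot p4 \lor p1) \to p4) \leftrightarrow \lnot p2): β-rule — branch into T ((\lnot p4 \lor p1) \to p4), F \lnot p2  //  F ((\lnot p4 \lor p1) \to p4), T \lnot p2.
          branch 1.2.1 (add T ((\lnot p4 \lor p1) \to p4), F \lnot p2):
            T ((\lnot p4 \lor p1) \to p4): β-rule — branch into F (\lnot p4 \lor p1)  //  T p4.
              branch 1.2.1.1 (add F (\lnot p4 \lor p1)):
                F (\lnot p4 \lor p1): α-rule — add F \lnot p4, F p1.
                ○ open, literals {p1=0, p2=1, p4=1}.
              branch 1.2.1.2 (add T p4):
                ○ open, literals {p2=1, p4=1}.
          branch 1.2.2 (add F ((\lnot p4 \lor p1) \to p4), T \lnot p2):
            F ((\lnot p4 \lor p1) \to p4): α-rule — add T (\lnot p4 \lor p1), F p4.
            T (\lnot p4 \lor p1): β-rule — branch into T \lnot p4  //  T p1.
              branch 1.2.2.1 (add T \lnot p4):
                ○ open, literals {p2=0, p4=0}.
              branch 1.2.2.2 (add T p1):
                ○ open, literals {p1=1, p2=0, p4=0}.
  branch 2 (add F \lnot (\lnot p2 \to (p1 \lor p5))):
    F \lnot (\lnot p2 \to (p1 \lor p5)): β-rule — branch into F \lnot p2  //  T (p1 \lor p5).
      branch 2.1 (add F \lnot p2):
        ○ open, literals {p2=1}.
      branch 2.2 (add T (p1 \lor p5)):
        T (p1 \lor p5): β-rule — branch into T p1  //  T p5.
          branch 2.2.1 (add T p1):
            ○ open, literals {p1=1}.
          branch 2.2.2 (add T p5):
            ○ open, literals {p5=1}.
0 branches closed, 8 open.
An open branch gives a countermodel: p1=1 (unmentioned atoms arbitrary); under it the original formula is false.

Not valid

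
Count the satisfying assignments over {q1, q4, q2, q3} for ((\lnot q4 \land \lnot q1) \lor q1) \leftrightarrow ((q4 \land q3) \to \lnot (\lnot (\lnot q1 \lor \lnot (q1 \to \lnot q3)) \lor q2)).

12

Initial set: {(((\lnot q4 \land \lnot q1) \lor q1) \leftrightarrow ((q4 \land q3) \to \lnot (\lnot (\lnot q1 \lor \lnot (q1 \to \lnot q3)) \lor q2)))}.
(((\lnot q4 \land \lnot q1) \lor q1) \leftrightarrow ((q4 \land q3) \to \lnot (\lnot (\lnot q1 \lor \lnot (q1 \to \lnot q3)) \lor q2))): β-rule — branch into ((\lnot q4 \land \lnot q1) \lor q1), ((q4 \land q3) \to \lnot (\lnot (\lnot q1 \lor \lnot (q1 \to \lnot q3)) \lor q2))  //  \lnot ((\lnot q4 \land \lnot q1) \lor q1), \lnot ((q4 \land q3) \to \lnot (\lnot (\lnot q1 \lor \lnot (q1 \to \lnot q3)) \lor q2)).
  branch 1 (add ((\lnot q4 \land \lnot q1) \lor q1), ((q4 \land q3) \to \lnot (\lnot (\lnot q1 \lor \lnot (q1 \to \lnot q3)) \lor q2))):
    ((\lnot q4 \land \lnot q1) \lor q1): β-rule — branch into (\lnot q4 \land \lnot q1)  //  q1.
      branch 1.1 (add (\lnot q4 \land \lnot q1)):
        (\lnot q4 \land \lnot q1): α-rule — add \lnot q4, \lnot q1.
        ((q4 \land q3) \to \lnot (\lnot (\lnot q1 \lor \lnot (q1 \to \lnot q3)) \lor q2)): β-rule — branch into \lnot (q4 \land q3)  //  \lnot (\lnot (\lnot q1 \lor \lnot (q1 \to \lnot q3)) \lor q2).
          branch 1.1.1 (add \lnot (q4 \land q3)):
            \lnot (q4 \land q3): β-rule — branch into \lnot q4  //  \lnot q3.
              branch 1.1.1.1 (add \lnot q4):
                ○ open, literals {q1=F, q4=F}.
              branch 1.1.1.2 (add \lnot q3):
                ○ open, literals {q1=F, q3=F, q4=F}.
          branch 1.1.2 (add \lnot (\lnot (\lnot q1 \lor \lnot (q1 \to \lnot q3)) \lor q2)):
            \lnot (\lnot (\lnot q1 \lor \lnot (q1 \to \lnot q3)) \lor q2): α-rule — add \lnot \lnot (\lnot q1 \lor \lnot (q1 \to \lnot q3)), \lnot q2.
            \lnot \lnot (\lnot q1 \lor \lnot (q1 \to \lnot q3)): β-rule — branch into \lnot q1  //  \lnot (q1 \to \lnot q3).
              branch 1.1.2.1 (add \lnot q1):
                ○ open, literals {q1=F, q2=F, q4=F}.
              branch 1.1.2.2 (add \lnot (q1 \to \lnot q3)):
                \lnot (q1 \to \lnot q3): α-rule — add q1, \lnot \lnot q3.
                × closes — contains both q1 and \lnot q1.
      branch 1.2 (add q1):
        ((q4 \land q3) \to \lnot (\lnot (\lnot q1 \lor \lnot (q1 \to \lnot q3)) \lor q2)): β-rule — branch into \lnot (q4 \land q3)  //  \lnot (\lnot (\lnot q1 \lor \lnot (q1 \to \lnot q3)) \lor q2).
          branch 1.2.1 (add \lnot (q4 \land q3)):
            \lnot (q4 \land q3): β-rule — branch into \lnot q4  //  \lnot q3.
              branch 1.2.1.1 (add \lnot q4):
                ○ open, literals {q1=T, q4=F}.
              branch 1.2.1.2 (add \lnot q3):
                ○ open, literals {q1=T, q3=F}.
          branch 1.2.2 (add \lnot (\lnot (\lnot q1 \lor \lnot (q1 \to \lnot q3)) \lor q2)):
            \lnot (\lnot (\lnot q1 \lor \lnot (q1 \to \lnot q3)) \lor q2): α-rule — add \lnot \lnot (\lnot q1 \lor \lnot (q1 \to \lnot q3)), \lnot q2.
            \lnot \lnot (\lnot q1 \lor \lnot (q1 \to \lnot q3)): β-rule — branch into \lnot q1  //  \lnot (q1 \to \lnot q3).
              branch 1.2.2.1 (add \lnot q1):
                × closes — contains both q1 and \lnot q1.
              branch 1.2.2.2 (add \lnot (q1 \to \lnot q3)):
                \lnot (q1 \to \lnot q3): α-rule — add q1, \lnot \lnot q3.
                ○ open, literals {q1=T, q2=F, q3=T}.
  branch 2 (add \lnot ((\lnot q4 \land \lnot q1) \lor q1), \lnot ((q4 \land q3) \to \lnot (\lnot (\lnot q1 \lor \lnot (q1 \to \lnot q3)) \lor q2))):
    \lnot ((\lnot q4 \land \lnot q1) \lor q1): α-rule — add \lnot (\lnot q4 \land \lnot q1), \lnot q1.
    \lnot ((q4 \land q3) \to \lnot (\lnot (\lnot q1 \lor \lnot (q1 \to \lnot q3)) \lor q2)): α-rule — add (q4 \land q3), \lnot \lnot (\lnot (\lnot q1 \lor \lnot (q1 \to \lnot q3)) \lor q2).
    (q4 \land q3): α-rule — add q4, q3.
    \lnot (\lnot q4 \land \lnot q1): β-rule — branch into \lnot \lnot q4  //  \lnot \lnot q1.
      branch 2.1 (add \lnot \lnot q4):
        \lnot \lnot (\lnot (\lnot q1 \lor \lnot (q1 \to \lnot q3)) \lor q2): β-rule — branch into \lnot (\lnot q1 \lor \lnot (q1 \to \lnot q3))  //  q2.
          branch 2.1.1 (add \lnot (\lnot q1 \lor \lnot (q1 \to \lnot q3))):
            \lnot (\lnot q1 \lor \lnot (q1 \to \lnot q3)): α-rule — add \lnot \lnot q1, \lnot \lnot (q1 \to \lnot q3).
            × closes — contains both q1 and \lnot q1.
          branch 2.1.2 (add q2):
            ○ open, literals {q1=F, q2=T, q3=T, q4=T}.
      branch 2.2 (add \lnot \lnot q1):
        × closes — contains both q1 and \lnot q1.
4 branches closed, 7 open.
Each open branch fixes some atoms; the unmentioned ones are free. Counting distinct full assignments: branch {q1=F, q4=F} (q2, q3) contributes 4 new; branch {q1=F, q3=F, q4=F} (q2) contributes 0 new; branch {q1=F, q2=F, q4=F} (q3) contributes 0 new; branch {q1=T, q4=F} (q2, q3) contributes 4 new; branch {q1=T, q3=F} (q4, q2) contributes 2 new; branch {q1=T, q2=F, q3=T} (q4) contributes 1 new; branch {q1=F, q2=T, q3=T, q4=T} (none free) contributes 1 new. Total: 12.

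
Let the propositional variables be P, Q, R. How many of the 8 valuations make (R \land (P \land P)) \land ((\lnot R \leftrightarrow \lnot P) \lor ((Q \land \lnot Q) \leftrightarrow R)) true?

Initial set: {T ((R \land (P \land P)) \land ((\lnot R \leftrightarrow \lnot P) \lor ((Q \land \lnot Q) \leftrightarrow R)))}.
T ((R \land (P \land P)) \land ((\lnot R \leftrightarrow \lnot P) \lor ((Q \land \lnot Q) \leftrightarrow R))): α-rule — add T (R \land (P \land P)), T ((\lnot R \leftrightarrow \lnot P) \lor ((Q \land \lnot Q) \leftrightarrow R)).
T (R \land (P \land P)): α-rule — add T R, T (P \land P).
T (P \land P): α-rule — add T P, T P.
T ((\lnot R \leftrightarrow \lnot P) \lor ((Q \land \lnot Q) \leftrightarrow R)): β-rule — branch into T (\lnot R \leftrightarrow \lnot P)  //  T ((Q \land \lnot Q) \leftrightarrow R).
  branch 1 (add T (\lnot R \leftrightarrow \lnot P)):
    T (\lnot R \leftrightarrow \lnot P): β-rule — branch into T \lnot R, T \lnot P  //  F \lnot R, F \lnot P.
      branch 1.1 (add T \lnot R, T \lnot P):
        × closes — contains both R and \lnot R.
      branch 1.2 (add F \lnot R, F \lnot P):
        ○ open, literals {P=true, R=true}.
  branch 2 (add T ((Q \land \lnot Q) \leftrightarrow R)):
    T ((Q \land \lnot Q) \leftrightarrow R): β-rule — branch into T (Q \land \lnot Q), T R  //  F (Q \land \lnot Q), F R.
      branch 2.1 (add T (Q \land \lnot Q), T R):
        T (Q \land \lnot Q): α-rule — add T Q, T \lnot Q.
        × closes — contains both Q and \lnot Q.
      branch 2.2 (add F (Q \land \lnot Q), F R):
        × closes — contains both R and \lnot R.
3 branches closed, 1 open.
Each open branch fixes some atoms; the unmentioned ones are free. Counting distinct full assignments: branch {P=true, R=true} (Q) contributes 2 new. Total: 2.

2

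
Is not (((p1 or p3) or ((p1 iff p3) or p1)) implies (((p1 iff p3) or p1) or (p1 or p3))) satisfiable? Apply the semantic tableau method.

Unsatisfiable

Initial set: {T not (((p1 or p3) or ((p1 iff p3) or p1)) implies (((p1 iff p3) or p1) or (p1 or p3)))}.
T not (((p1 or p3) or ((p1 iff p3) or p1)) implies (((p1 iff p3) or p1) or (p1 or p3))): α-rule — add T ((p1 or p3) or ((p1 iff p3) or p1)), F (((p1 iff p3) or p1) or (p1 or p3)).
F (((p1 iff p3) or p1) or (p1 or p3)): α-rule — add F ((p1 iff p3) or p1), F (p1 or p3).
F ((p1 iff p3) or p1): α-rule — add F (p1 iff p3), F p1.
F (p1 or p3): α-rule — add F p1, F p3.
T ((p1 or p3) or ((p1 iff p3) or p1)): β-rule — branch into T (p1 or p3)  //  T ((p1 iff p3) or p1).
  branch 1 (add T (p1 or p3)):
    F (p1 iff p3): β-rule — branch into T p1, F p3  //  F p1, T p3.
      branch 1.1 (add T p1, F p3):
        × closes — contains both p1 and not p1.
      branch 1.2 (add F p1, T p3):
        × closes — contains both p3 and not p3.
  branch 2 (add T ((p1 iff p3) or p1)):
    F (p1 iff p3): β-rule — branch into T p1, F p3  //  F p1, T p3.
      branch 2.1 (add T p1, F p3):
        × closes — contains both p1 and not p1.
      branch 2.2 (add F p1, T p3):
        × closes — contains both p3 and not p3.
All 4 branches close.
Every branch closed; the formula is unsatisfiable.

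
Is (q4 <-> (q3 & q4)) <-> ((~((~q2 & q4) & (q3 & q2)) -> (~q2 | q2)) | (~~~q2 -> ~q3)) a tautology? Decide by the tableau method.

Not valid

Assume the negation and expand:
Initial set: {~((q4 <-> (q3 & q4)) <-> ((~((~q2 & q4) & (q3 & q2)) -> (~q2 | q2)) | (~~~q2 -> ~q3)))}.
~((q4 <-> (q3 & q4)) <-> ((~((~q2 & q4) & (q3 & q2)) -> (~q2 | q2)) | (~~~q2 -> ~q3))): β-rule — branch into (q4 <-> (q3 & q4)), ~((~((~q2 & q4) & (q3 & q2)) -> (~q2 | q2)) | (~~~q2 -> ~q3))  //  ~(q4 <-> (q3 & q4)), ((~((~q2 & q4) & (q3 & q2)) -> (~q2 | q2)) | (~~~q2 -> ~q3)).
  branch 1 (add (q4 <-> (q3 & q4)), ~((~((~q2 & q4) & (q3 & q2)) -> (~q2 | q2)) | (~~~q2 -> ~q3))):
    ~((~((~q2 & q4) & (q3 & q2)) -> (~q2 | q2)) | (~~~q2 -> ~q3)): α-rule — add ~(~((~q2 & q4) & (q3 & q2)) -> (~q2 | q2)), ~(~~~q2 -> ~q3).
    ~(~((~q2 & q4) & (q3 & q2)) -> (~q2 | q2)): α-rule — add ~((~q2 & q4) & (q3 & q2)), ~(~q2 | q2).
    ~(~~~q2 -> ~q3): α-rule — add ~~~q2, ~~q3.
    ~(~q2 | q2): α-rule — add ~~q2, ~q2.
    × closes — contains both q2 and ~q2.
  branch 2 (add ~(q4 <-> (q3 & q4)), ((~((~q2 & q4) & (q3 & q2)) -> (~q2 | q2)) | (~~~q2 -> ~q3))):
    ~(q4 <-> (q3 & q4)): β-rule — branch into q4, ~(q3 & q4)  //  ~q4, (q3 & q4).
      branch 2.1 (add q4, ~(q3 & q4)):
        ((~((~q2 & q4) & (q3 & q2)) -> (~q2 | q2)) | (~~~q2 -> ~q3)): β-rule — branch into (~((~q2 & q4) & (q3 & q2)) -> (~q2 | q2))  //  (~~~q2 -> ~q3).
          branch 2.1.1 (add (~((~q2 & q4) & (q3 & q2)) -> (~q2 | q2))):
            ~(q3 & q4): β-rule — branch into ~q3  //  ~q4.
              branch 2.1.1.1 (add ~q3):
                (~((~q2 & q4) & (q3 & q2)) -> (~q2 | q2)): β-rule — branch into ~~((~q2 & q4) & (q3 & q2))  //  (~q2 | q2).
                  branch 2.1.1.1.1 (add ~~((~q2 & q4) & (q3 & q2))):
                    ~~((~q2 & q4) & (q3 & q2)): α-rule — add (~q2 & q4), (q3 & q2).
                    (~q2 & q4): α-rule — add ~q2, q4.
                    (q3 & q2): α-rule — add q3, q2.
                    × closes — contains both q3 and ~q3.
                  branch 2.1.1.1.2 (add (~q2 | q2)):
                    (~q2 | q2): β-rule — branch into ~q2  //  q2.
                      branch 2.1.1.1.2.1 (add ~q2):
                        ○ open, literals {q2=F, q3=F, q4=T}.
                      branch 2.1.1.1.2.2 (add q2):
                        ○ open, literals {q2=T, q3=F, q4=T}.
              branch 2.1.1.2 (add ~q4):
                × closes — contains both q4 and ~q4.
          branch 2.1.2 (add (~~~q2 -> ~q3)):
            ~(q3 & q4): β-rule — branch into ~q3  //  ~q4.
              branch 2.1.2.1 (add ~q3):
                (~~~q2 -> ~q3): β-rule — branch into ~~~~q2  //  ~q3.
                  branch 2.1.2.1.1 (add ~~~~q2):
                    ~~~~q2: drop double negation, giving ~~q2.
                    ○ open, literals {q2=T, q3=F, q4=T}.
                  branch 2.1.2.1.2 (add ~q3):
                    ○ open, literals {q3=F, q4=T}.
              branch 2.1.2.2 (add ~q4):
                × closes — contains both q4 and ~q4.
      branch 2.2 (add ~q4, (q3 & q4)):
        (q3 & q4): α-rule — add q3, q4.
        × closes — contains both q4 and ~q4.
5 branches closed, 4 open.
An open branch gives a countermodel: q2=F, q3=F, q4=T (unmentioned atoms arbitrary); under it the original formula is false.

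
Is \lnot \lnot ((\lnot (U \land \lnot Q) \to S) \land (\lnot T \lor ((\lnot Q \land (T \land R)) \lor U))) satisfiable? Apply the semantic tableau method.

Satisfiable

Initial set: {T \lnot \lnot ((\lnot (U \land \lnot Q) \to S) \land (\lnot T \lor ((\lnot Q \land (T \land R)) \lor U)))}.
T \lnot \lnot ((\lnot (U \land \lnot Q) \to S) \land (\lnot T \lor ((\lnot Q \land (T \land R)) \lor U))): drop double negation, giving T ((\lnot (U \land \lnot Q) \to S) \land (\lnot T \lor ((\lnot Q \land (T \land R)) \lor U))).
T ((\lnot (U \land \lnot Q) \to S) \land (\lnot T \lor ((\lnot Q \land (T \land R)) \lor U))): α-rule — add T (\lnot (U \land \lnot Q) \to S), T (\lnot T \lor ((\lnot Q \land (T \land R)) \lor U)).
T (\lnot (U \land \lnot Q) \to S): β-rule — branch into F \lnot (U \land \lnot Q)  //  T S.
  branch 1 (add F \lnot (U \land \lnot Q)):
    F \lnot (U \land \lnot Q): α-rule — add T U, T \lnot Q.
    T (\lnot T \lor ((\lnot Q \land (T \land R)) \lor U)): β-rule — branch into T \lnot T  //  T ((\lnot Q \land (T \land R)) \lor U).
      branch 1.1 (add T \lnot T):
        ○ open, literals {Q=F, T=F, U=T}.
      branch 1.2 (add T ((\lnot Q \land (T \land R)) \lor U)):
        T ((\lnot Q \land (T \land R)) \lor U): β-rule — branch into T (\lnot Q \land (T \land R))  //  T U.
          branch 1.2.1 (add T (\lnot Q \land (T \land R))):
            T (\lnot Q \land (T \land R)): α-rule — add T \lnot Q, T (T \land R).
            T (T \land R): α-rule — add T T, T R.
            ○ open, literals {Q=F, R=T, T=T, U=T}.
          branch 1.2.2 (add T U):
            ○ open, literals {Q=F, U=T}.
  branch 2 (add T S):
    T (\lnot T \lor ((\lnot Q \land (T \land R)) \lor U)): β-rule — branch into T \lnot T  //  T ((\lnot Q \land (T \land R)) \lor U).
      branch 2.1 (add T \lnot T):
        ○ open, literals {S=T, T=F}.
      branch 2.2 (add T ((\lnot Q \land (T \land R)) \lor U)):
        T ((\lnot Q \land (T \land R)) \lor U): β-rule — branch into T (\lnot Q \land (T \land R))  //  T U.
          branch 2.2.1 (add T (\lnot Q \land (T \land R))):
            T (\lnot Q \land (T \land R)): α-rule — add T \lnot Q, T (T \land R).
            T (T \land R): α-rule — add T T, T R.
            ○ open, literals {Q=F, R=T, S=T, T=T}.
          branch 2.2.2 (add T U):
            ○ open, literals {S=T, U=T}.
0 branches closed, 6 open.
An open branch gives a satisfying assignment: Q=F, T=F, U=T.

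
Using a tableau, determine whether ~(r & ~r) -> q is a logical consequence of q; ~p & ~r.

Initial set: {q; (~p & ~r); ~(~(r & ~r) -> q)}.
(~p & ~r): α-rule — add ~p, ~r.
~(~(r & ~r) -> q): α-rule — add ~(r & ~r), ~q.
× closes — contains both q and ~q.
All 1 branch closes.
Every branch closed, so the premises entail the conclusion.

Yes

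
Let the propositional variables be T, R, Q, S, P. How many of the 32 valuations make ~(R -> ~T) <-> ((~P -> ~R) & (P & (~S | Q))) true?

Initial set: {T (~(R -> ~T) <-> ((~P -> ~R) & (P & (~S | Q))))}.
T (~(R -> ~T) <-> ((~P -> ~R) & (P & (~S | Q)))): β-rule — branch into T ~(R -> ~T), T ((~P -> ~R) & (P & (~S | Q)))  //  F ~(R -> ~T), F ((~P -> ~R) & (P & (~S | Q))).
  branch 1 (add T ~(R -> ~T), T ((~P -> ~R) & (P & (~S | Q)))):
    T ~(R -> ~T): α-rule — add T R, F ~T.
    T ((~P -> ~R) & (P & (~S | Q))): α-rule — add T (~P -> ~R), T (P & (~S | Q)).
    T (P & (~S | Q)): α-rule — add T P, T (~S | Q).
    T (~P -> ~R): β-rule — branch into F ~P  //  T ~R.
      branch 1.1 (add F ~P):
        T (~S | Q): β-rule — branch into T ~S  //  T Q.
          branch 1.1.1 (add T ~S):
            ○ open, literals {P=true, R=true, S=false, T=true}.
          branch 1.1.2 (add T Q):
            ○ open, literals {P=true, Q=true, R=true, T=true}.
      branch 1.2 (add T ~R):
        × closes — contains both R and ~R.
  branch 2 (add F ~(R -> ~T), F ((~P -> ~R) & (P & (~S | Q)))):
    F ~(R -> ~T): β-rule — branch into F R  //  T ~T.
      branch 2.1 (add F R):
        F ((~P -> ~R) & (P & (~S | Q))): β-rule — branch into F (~P -> ~R)  //  F (P & (~S | Q)).
          branch 2.1.1 (add F (~P -> ~R)):
            F (~P -> ~R): α-rule — add T ~P, F ~R.
            × closes — contains both R and ~R.
          branch 2.1.2 (add F (P & (~S | Q))):
            F (P & (~S | Q)): β-rule — branch into F P  //  F (~S | Q).
              branch 2.1.2.1 (add F P):
                ○ open, literals {P=false, R=false}.
              branch 2.1.2.2 (add F (~S | Q)):
                F (~S | Q): α-rule — add F ~S, F Q.
                ○ open, literals {Q=false, R=false, S=true}.
      branch 2.2 (add T ~T):
        F ((~P -> ~R) & (P & (~S | Q))): β-rule — branch into F (~P -> ~R)  //  F (P & (~S | Q)).
          branch 2.2.1 (add F (~P -> ~R)):
            F (~P -> ~R): α-rule — add T ~P, F ~R.
            ○ open, literals {P=false, R=true, T=false}.
          branch 2.2.2 (add F (P & (~S | Q))):
            F (P & (~S | Q)): β-rule — branch into F P  //  F (~S | Q).
              branch 2.2.2.1 (add F P):
                ○ open, literals {P=false, T=false}.
              branch 2.2.2.2 (add F (~S | Q)):
                F (~S | Q): α-rule — add F ~S, F Q.
                ○ open, literals {Q=false, S=true, T=false}.
2 branches closed, 7 open.
Each open branch fixes some atoms; the unmentioned ones are free. Counting distinct full assignments: branch {P=true, R=true, S=false, T=true} (Q) contributes 2 new; branch {P=true, Q=true, R=true, T=true} (S) contributes 1 new; branch {P=false, R=false} (T, Q, S) contributes 8 new; branch {Q=false, R=false, S=true} (T, P) contributes 2 new; branch {P=false, R=true, T=false} (Q, S) contributes 4 new; branch {P=false, T=false} (R, Q, S) contributes 0 new; branch {Q=false, S=true, T=false} (R, P) contributes 1 new. Total: 18.

18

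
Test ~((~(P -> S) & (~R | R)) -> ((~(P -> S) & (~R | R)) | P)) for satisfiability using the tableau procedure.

Initial set: {~((~(P -> S) & (~R | R)) -> ((~(P -> S) & (~R | R)) | P))}.
~((~(P -> S) & (~R | R)) -> ((~(P -> S) & (~R | R)) | P)): α-rule — add (~(P -> S) & (~R | R)), ~((~(P -> S) & (~R | R)) | P).
(~(P -> S) & (~R | R)): α-rule — add ~(P -> S), (~R | R).
~((~(P -> S) & (~R | R)) | P): α-rule — add ~(~(P -> S) & (~R | R)), ~P.
~(P -> S): α-rule — add P, ~S.
× closes — contains both P and ~P.
All 1 branch closes.
Every branch closed; the formula is unsatisfiable.

Unsatisfiable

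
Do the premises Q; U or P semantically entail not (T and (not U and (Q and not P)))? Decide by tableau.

Initial set: {T Q; T (U or P); F not (T and (not U and (Q and not P)))}.
F not (T and (not U and (Q and not P))): α-rule — add T T, T (not U and (Q and not P)).
T (not U and (Q and not P)): α-rule — add T not U, T (Q and not P).
T (Q and not P): α-rule — add T Q, T not P.
T (U or P): β-rule — branch into T U  //  T P.
  branch 1 (add T U):
    × closes — contains both U and not U.
  branch 2 (add T P):
    × closes — contains both P and not P.
All 2 branches close.
Every branch closed, so the premises entail the conclusion.

Yes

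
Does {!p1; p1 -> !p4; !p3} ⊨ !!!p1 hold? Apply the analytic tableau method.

Initial set: {!p1; (p1 -> !p4); !p3; !!!!p1}.
!!!!p1: drop double negation, giving !!p1.
× closes — contains both p1 and !p1.
All 1 branch closes.
Every branch closed, so the premises entail the conclusion.

Yes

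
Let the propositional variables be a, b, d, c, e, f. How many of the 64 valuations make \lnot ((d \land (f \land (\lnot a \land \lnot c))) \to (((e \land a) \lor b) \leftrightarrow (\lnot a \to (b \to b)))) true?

2

Initial set: {\lnot ((d \land (f \land (\lnot a \land \lnot c))) \to (((e \land a) \lor b) \leftrightarrow (\lnot a \to (b \to b))))}.
\lnot ((d \land (f \land (\lnot a \land \lnot c))) \to (((e \land a) \lor b) \leftrightarrow (\lnot a \to (b \to b)))): α-rule — add (d \land (f \land (\lnot a \land \lnot c))), \lnot (((e \land a) \lor b) \leftrightarrow (\lnot a \to (b \to b))).
(d \land (f \land (\lnot a \land \lnot c))): α-rule — add d, (f \land (\lnot a \land \lnot c)).
(f \land (\lnot a \land \lnot c)): α-rule — add f, (\lnot a \land \lnot c).
(\lnot a \land \lnot c): α-rule — add \lnot a, \lnot c.
\lnot (((e \land a) \lor b) \leftrightarrow (\lnot a \to (b \to b))): β-rule — branch into ((e \land a) \lor b), \lnot (\lnot a \to (b \to b))  //  \lnot ((e \land a) \lor b), (\lnot a \to (b \to b)).
  branch 1 (add ((e \land a) \lor b), \lnot (\lnot a \to (b \to b))):
    \lnot (\lnot a \to (b \to b)): α-rule — add \lnot a, \lnot (b \to b).
    \lnot (b \to b): α-rule — add b, \lnot b.
    × closes — contains both b and \lnot b.
  branch 2 (add \lnot ((e \land a) \lor b), (\lnot a \to (b \to b))):
    \lnot ((e \land a) \lor b): α-rule — add \lnot (e \land a), \lnot b.
    (\lnot a \to (b \to b)): β-rule — branch into \lnot \lnot a  //  (b \to b).
      branch 2.1 (add \lnot \lnot a):
        × closes — contains both a and \lnot a.
      branch 2.2 (add (b \to b)):
        \lnot (e \land a): β-rule — branch into \lnot e  //  \lnot a.
          branch 2.2.1 (add \lnot e):
            (b \to b): β-rule — branch into \lnot b  //  b.
              branch 2.2.1.1 (add \lnot b):
                ○ open, literals {a=F, b=F, c=F, d=T, e=F, f=T}.
              branch 2.2.1.2 (add b):
                × closes — contains both b and \lnot b.
          branch 2.2.2 (add \lnot a):
            (b \to b): β-rule — branch into \lnot b  //  b.
              branch 2.2.2.1 (add \lnot b):
                ○ open, literals {a=F, b=F, c=F, d=T, f=T}.
              branch 2.2.2.2 (add b):
                × closes — contains both b and \lnot b.
4 branches closed, 2 open.
Each open branch fixes some atoms; the unmentioned ones are free. Counting distinct full assignments: branch {a=F, b=F, c=F, d=T, e=F, f=T} (none free) contributes 1 new; branch {a=F, b=F, c=F, d=T, f=T} (e) contributes 1 new. Total: 2.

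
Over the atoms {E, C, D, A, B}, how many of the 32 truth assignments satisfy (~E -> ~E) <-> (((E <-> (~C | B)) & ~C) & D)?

4

Initial set: {T ((~E -> ~E) <-> (((E <-> (~C | B)) & ~C) & D))}.
T ((~E -> ~E) <-> (((E <-> (~C | B)) & ~C) & D)): β-rule — branch into T (~E -> ~E), T (((E <-> (~C | B)) & ~C) & D)  //  F (~E -> ~E), F (((E <-> (~C | B)) & ~C) & D).
  branch 1 (add T (~E -> ~E), T (((E <-> (~C | B)) & ~C) & D)):
    T (((E <-> (~C | B)) & ~C) & D): α-rule — add T ((E <-> (~C | B)) & ~C), T D.
    T ((E <-> (~C | B)) & ~C): α-rule — add T (E <-> (~C | B)), T ~C.
    T (~E -> ~E): β-rule — branch into F ~E  //  T ~E.
      branch 1.1 (add F ~E):
        T (E <-> (~C | B)): β-rule — branch into T E, T (~C | B)  //  F E, F (~C | B).
          branch 1.1.1 (add T E, T (~C | B)):
            T (~C | B): β-rule — branch into T ~C  //  T B.
              branch 1.1.1.1 (add T ~C):
                ○ open, literals {C=0, D=1, E=1}.
              branch 1.1.1.2 (add T B):
                ○ open, literals {B=1, C=0, D=1, E=1}.
          branch 1.1.2 (add F E, F (~C | B)):
            × closes — contains both E and ~E.
      branch 1.2 (add T ~E):
        T (E <-> (~C | B)): β-rule — branch into T E, T (~C | B)  //  F E, F (~C | B).
          branch 1.2.1 (add T E, T (~C | B)):
            × closes — contains both E and ~E.
          branch 1.2.2 (add F E, F (~C | B)):
            F (~C | B): α-rule — add F ~C, F B.
            × closes — contains both C and ~C.
  branch 2 (add F (~E -> ~E), F (((E <-> (~C | B)) & ~C) & D)):
    F (~E -> ~E): α-rule — add T ~E, F ~E.
    × closes — contains both E and ~E.
4 branches closed, 2 open.
Each open branch fixes some atoms; the unmentioned ones are free. Counting distinct full assignments: branch {C=0, D=1, E=1} (A, B) contributes 4 new; branch {B=1, C=0, D=1, E=1} (A) contributes 0 new. Total: 4.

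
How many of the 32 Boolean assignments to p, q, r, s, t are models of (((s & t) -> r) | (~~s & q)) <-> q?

18

Initial set: {((((s & t) -> r) | (~~s & q)) <-> q)}.
((((s & t) -> r) | (~~s & q)) <-> q): β-rule — branch into (((s & t) -> r) | (~~s & q)), q  //  ~(((s & t) -> r) | (~~s & q)), ~q.
  branch 1 (add (((s & t) -> r) | (~~s & q)), q):
    (((s & t) -> r) | (~~s & q)): β-rule — branch into ((s & t) -> r)  //  (~~s & q).
      branch 1.1 (add ((s & t) -> r)):
        ((s & t) -> r): β-rule — branch into ~(s & t)  //  r.
          branch 1.1.1 (add ~(s & t)):
            ~(s & t): β-rule — branch into ~s  //  ~t.
              branch 1.1.1.1 (add ~s):
                ○ open, literals {q=true, s=false}.
              branch 1.1.1.2 (add ~t):
                ○ open, literals {q=true, t=false}.
          branch 1.1.2 (add r):
            ○ open, literals {q=true, r=true}.
      branch 1.2 (add (~~s & q)):
        (~~s & q): α-rule — add ~~s, q.
        ~~s: drop double negation, giving s.
        ○ open, literals {q=true, s=true}.
  branch 2 (add ~(((s & t) -> r) | (~~s & q)), ~q):
    ~(((s & t) -> r) | (~~s & q)): α-rule — add ~((s & t) -> r), ~(~~s & q).
    ~((s & t) -> r): α-rule — add (s & t), ~r.
    (s & t): α-rule — add s, t.
    ~(~~s & q): β-rule — branch into ~~~s  //  ~q.
      branch 2.1 (add ~~~s):
        ~~~s: drop double negation, giving ~s.
        × closes — contains both s and ~s.
      branch 2.2 (add ~q):
        ○ open, literals {q=false, r=false, s=true, t=true}.
1 branch closed, 5 open.
Each open branch fixes some atoms; the unmentioned ones are free. Counting distinct full assignments: branch {q=true, s=false} (p, r, t) contributes 8 new; branch {q=true, t=false} (p, r, s) contributes 4 new; branch {q=true, r=true} (p, s, t) contributes 2 new; branch {q=true, s=true} (p, r, t) contributes 2 new; branch {q=false, r=false, s=true, t=true} (p) contributes 2 new. Total: 18.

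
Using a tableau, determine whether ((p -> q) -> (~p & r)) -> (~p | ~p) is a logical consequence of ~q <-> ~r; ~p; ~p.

Yes

Initial set: {(~q <-> ~r); ~p; ~p; ~(((p -> q) -> (~p & r)) -> (~p | ~p))}.
~(((p -> q) -> (~p & r)) -> (~p | ~p)): α-rule — add ((p -> q) -> (~p & r)), ~(~p | ~p).
~(~p | ~p): α-rule — add ~~p, ~~p.
× closes — contains both p and ~p.
All 1 branch closes.
Every branch closed, so the premises entail the conclusion.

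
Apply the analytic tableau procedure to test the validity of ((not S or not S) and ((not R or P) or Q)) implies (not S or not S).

Valid

Assume the negation and expand:
Initial set: {not (((not S or not S) and ((not R or P) or Q)) implies (not S or not S))}.
not (((not S or not S) and ((not R or P) or Q)) implies (not S or not S)): α-rule — add ((not S or not S) and ((not R or P) or Q)), not (not S or not S).
((not S or not S) and ((not R or P) or Q)): α-rule — add (not S or not S), ((not R or P) or Q).
not (not S or not S): α-rule — add not not S, not not S.
(not S or not S): β-rule — branch into not S  //  not S.
  branch 1 (add not S):
    × closes — contains both S and not S.
  branch 2 (add not S):
    × closes — contains both S and not S.
All 2 branches close.
Every branch closed, so the negation is unsatisfiable and the formula is valid.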